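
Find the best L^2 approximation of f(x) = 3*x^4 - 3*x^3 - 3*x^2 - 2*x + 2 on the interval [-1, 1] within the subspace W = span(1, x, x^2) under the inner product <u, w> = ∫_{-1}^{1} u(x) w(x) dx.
g(x) = -3*x^2/7 - 19*x/5 + 61/35

The best approximation g ∈ W is the orthogonal projection of f onto W. Writing g = a_0 + a_1 x + a_2 x^2, the coefficients solve the normal equations G · a = b where
  G_{ij} = <φ_i, φ_j> and b_i = <f, φ_i>, with φ_0 = 1, φ_1 = x, φ_2 = x^2.
G =
  [2, 0, 2/3]
  [0, 2/3, 0]
  [2/3, 0, 2/5],
b = (16/5, -38/15, 104/105).
Solving gives a_0 = 61/35, a_1 = -19/5, a_2 = -3/7, so
  g(x) = -3*x^2/7 - 19*x/5 + 61/35.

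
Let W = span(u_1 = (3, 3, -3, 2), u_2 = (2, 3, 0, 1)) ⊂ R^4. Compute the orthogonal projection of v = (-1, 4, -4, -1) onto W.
proj_W(v) = (251/145, 207/145, -339/145, 182/145)

Set up U = [u_1 | ... | u_2] ∈ R^(4×2). The projector onto W = col(U) is P = U (U^T U)^(-1) U^T.
Compute U^T U =
  [31, 17]
  [17, 14],
and U^T v = (19, 9).
Solve U^T U · c = U^T v for the coefficients: c = (113/145, -44/145). The projection is proj_W(v) = U c.
Check: (v - proj_W(v)) · u_1 = 0  (should be 0).
Check: (v - proj_W(v)) · u_2 = 0  (should be 0).
Result: proj_W(v) = (251/145, 207/145, -339/145, 182/145).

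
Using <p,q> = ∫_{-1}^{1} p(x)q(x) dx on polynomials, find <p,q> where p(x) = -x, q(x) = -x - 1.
<p,q> = 2/3

Expand the product: p(x)·q(x) = x^2 + x.
∫_{-1}^{1} of each monomial x^k gives [2/(k+1) if k even, 0 if k odd]. Integrating term-by-term (or equivalently evaluating the antiderivative F(x) = x^3/3 + x^2/2 at the endpoints):
  F(1) − F(−1) = 5/6 − (1/6) = 2/3.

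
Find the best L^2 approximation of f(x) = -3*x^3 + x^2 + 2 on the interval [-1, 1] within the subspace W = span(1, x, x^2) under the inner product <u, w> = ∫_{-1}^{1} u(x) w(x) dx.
g(x) = x^2 - 9*x/5 + 2

The best approximation g ∈ W is the orthogonal projection of f onto W. Writing g = a_0 + a_1 x + a_2 x^2, the coefficients solve the normal equations G · a = b where
  G_{ij} = <φ_i, φ_j> and b_i = <f, φ_i>, with φ_0 = 1, φ_1 = x, φ_2 = x^2.
G =
  [2, 0, 2/3]
  [0, 2/3, 0]
  [2/3, 0, 2/5],
b = (14/3, -6/5, 26/15).
Solving gives a_0 = 2, a_1 = -9/5, a_2 = 1, so
  g(x) = x^2 - 9*x/5 + 2.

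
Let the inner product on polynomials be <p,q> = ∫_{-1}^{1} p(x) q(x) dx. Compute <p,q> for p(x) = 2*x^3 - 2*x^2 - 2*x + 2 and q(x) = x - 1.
<p,q> = -16/5

Expand the product: p(x)·q(x) = 2*x^4 - 4*x^3 + 4*x - 2.
∫_{-1}^{1} of each monomial x^k gives [2/(k+1) if k even, 0 if k odd]. Integrating term-by-term (or equivalently evaluating the antiderivative F(x) = 2*x^5/5 - x^4 + 2*x^2 - 2*x at the endpoints):
  F(1) − F(−1) = -3/5 − (13/5) = -16/5.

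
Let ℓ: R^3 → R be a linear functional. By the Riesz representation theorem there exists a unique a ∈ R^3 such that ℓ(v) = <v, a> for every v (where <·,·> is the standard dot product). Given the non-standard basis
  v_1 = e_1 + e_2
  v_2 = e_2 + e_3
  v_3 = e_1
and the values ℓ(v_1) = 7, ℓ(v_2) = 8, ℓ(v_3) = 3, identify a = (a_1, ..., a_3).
a = (3, 4, 4)

Write a = (a_1, ..., a_3) in the standard basis. For each basis vector v_i, ℓ(v_i) = <v_i, a> is a linear equation in the a_j's. Collect the n equations into a matrix system V a = ℓ, where row i of V is v_i (expressed in the standard basis). Since V is invertible (lower-triangular with 1s on the diagonal, up to permutation), solve by back-substitution:
  V =
[[1, 1, 0],
 [0, 1, 1],
 [1, 0, 0]]
  V a = (7, 8, 3)
Solving gives a = (3, 4, 4).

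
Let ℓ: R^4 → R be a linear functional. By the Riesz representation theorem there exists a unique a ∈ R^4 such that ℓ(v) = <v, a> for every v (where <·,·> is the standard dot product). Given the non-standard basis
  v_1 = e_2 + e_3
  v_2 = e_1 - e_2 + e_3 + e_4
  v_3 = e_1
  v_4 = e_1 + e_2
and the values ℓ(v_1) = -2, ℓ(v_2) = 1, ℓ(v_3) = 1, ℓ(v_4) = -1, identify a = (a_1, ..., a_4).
a = (1, -2, 0, -2)

Write a = (a_1, ..., a_4) in the standard basis. For each basis vector v_i, ℓ(v_i) = <v_i, a> is a linear equation in the a_j's. Collect the n equations into a matrix system V a = ℓ, where row i of V is v_i (expressed in the standard basis). Since V is invertible (lower-triangular with 1s on the diagonal, up to permutation), solve by back-substitution:
  V =
[[0, 1, 1, 0],
 [1, -1, 1, 1],
 [1, 0, 0, 0],
 [1, 1, 0, 0]]
  V a = (-2, 1, 1, -1)
Solving gives a = (1, -2, 0, -2).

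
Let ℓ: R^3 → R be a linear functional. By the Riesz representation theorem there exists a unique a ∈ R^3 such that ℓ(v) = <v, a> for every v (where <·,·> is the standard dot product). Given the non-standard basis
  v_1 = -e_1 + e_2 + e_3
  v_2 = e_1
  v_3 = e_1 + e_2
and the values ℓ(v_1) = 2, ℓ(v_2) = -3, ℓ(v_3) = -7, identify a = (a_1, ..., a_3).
a = (-3, -4, 3)

Write a = (a_1, ..., a_3) in the standard basis. For each basis vector v_i, ℓ(v_i) = <v_i, a> is a linear equation in the a_j's. Collect the n equations into a matrix system V a = ℓ, where row i of V is v_i (expressed in the standard basis). Since V is invertible (lower-triangular with 1s on the diagonal, up to permutation), solve by back-substitution:
  V =
[[-1, 1, 1],
 [1, 0, 0],
 [1, 1, 0]]
  V a = (2, -3, -7)
Solving gives a = (-3, -4, 3).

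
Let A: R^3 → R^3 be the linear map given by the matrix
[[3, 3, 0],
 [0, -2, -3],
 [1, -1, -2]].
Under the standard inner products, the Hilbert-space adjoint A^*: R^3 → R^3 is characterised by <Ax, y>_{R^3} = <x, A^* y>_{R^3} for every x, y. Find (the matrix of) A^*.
A^* = A^T =
[[3, 0, 1],
 [3, -2, -1],
 [0, -3, -2]]

For real matrices with standard dot products, the defining identity <Ax, y> = <x, A^* y> gives (Ax)^T y = x^T (A^*) y, i.e. x^T A^T y = x^T (A^*) y. Since this holds for all x, y, we must have A^* = A^T. Therefore
A^* =
[[3, 0, 1],
 [3, -2, -1],
 [0, -3, -2]].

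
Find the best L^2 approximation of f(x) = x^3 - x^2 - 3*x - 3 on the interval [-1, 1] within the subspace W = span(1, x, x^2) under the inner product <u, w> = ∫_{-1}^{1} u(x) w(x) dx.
g(x) = -x^2 - 12*x/5 - 3

The best approximation g ∈ W is the orthogonal projection of f onto W. Writing g = a_0 + a_1 x + a_2 x^2, the coefficients solve the normal equations G · a = b where
  G_{ij} = <φ_i, φ_j> and b_i = <f, φ_i>, with φ_0 = 1, φ_1 = x, φ_2 = x^2.
G =
  [2, 0, 2/3]
  [0, 2/3, 0]
  [2/3, 0, 2/5],
b = (-20/3, -8/5, -12/5).
Solving gives a_0 = -3, a_1 = -12/5, a_2 = -1, so
  g(x) = -x^2 - 12*x/5 - 3.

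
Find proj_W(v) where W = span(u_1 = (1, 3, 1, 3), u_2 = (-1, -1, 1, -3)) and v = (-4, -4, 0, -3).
proj_W(v) = (-17/12, -41/12, -7/12, -17/4)

Set up U = [u_1 | ... | u_2] ∈ R^(4×2). The projector onto W = col(U) is P = U (U^T U)^(-1) U^T.
Compute U^T U =
  [20, -12]
  [-12, 12],
and U^T v = (-25, 17).
Solve U^T U · c = U^T v for the coefficients: c = (-1, 5/12). The projection is proj_W(v) = U c.
Check: (v - proj_W(v)) · u_1 = 0  (should be 0).
Check: (v - proj_W(v)) · u_2 = 0  (should be 0).
Result: proj_W(v) = (-17/12, -41/12, -7/12, -17/4).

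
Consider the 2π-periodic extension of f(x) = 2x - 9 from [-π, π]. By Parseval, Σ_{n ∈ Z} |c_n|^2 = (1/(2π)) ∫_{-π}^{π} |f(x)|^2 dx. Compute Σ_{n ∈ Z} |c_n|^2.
Σ |c_n|^2 = 4π^2/3 + 81

Expand and integrate term by term over [-π, π]:
  ∫ (2x)^2 dx = 4·(2π^3/3); ∫ 2·2·(-9)·x dx = 0 (odd integrand); ∫ (-9)^2 dx = 81·2π.
So (1/(2π)) ∫_{-π}^{π} (2x - 9)^2 dx = 4π^2/3 + 81 = 4π^2/3 + 81.
Parseval ⇒ Σ |c_n|^2 = 4π^2/3 + 81.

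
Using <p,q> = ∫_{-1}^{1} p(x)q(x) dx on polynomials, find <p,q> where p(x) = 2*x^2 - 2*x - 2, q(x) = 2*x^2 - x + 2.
<p,q> = -76/15

Expand the product: p(x)·q(x) = 4*x^4 - 6*x^3 + 2*x^2 - 2*x - 4.
∫_{-1}^{1} of each monomial x^k gives [2/(k+1) if k even, 0 if k odd]. Integrating term-by-term (or equivalently evaluating the antiderivative F(x) = 4*x^5/5 - 3*x^4/2 + 2*x^3/3 - x^2 - 4*x at the endpoints):
  F(1) − F(−1) = -151/30 − (1/30) = -76/15.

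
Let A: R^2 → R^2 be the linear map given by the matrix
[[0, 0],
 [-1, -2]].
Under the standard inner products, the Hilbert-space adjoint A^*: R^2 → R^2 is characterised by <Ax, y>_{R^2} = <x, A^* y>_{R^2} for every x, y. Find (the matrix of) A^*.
A^* = A^T =
[[0, -1],
 [0, -2]]

For real matrices with standard dot products, the defining identity <Ax, y> = <x, A^* y> gives (Ax)^T y = x^T (A^*) y, i.e. x^T A^T y = x^T (A^*) y. Since this holds for all x, y, we must have A^* = A^T. Therefore
A^* =
[[0, -1],
 [0, -2]].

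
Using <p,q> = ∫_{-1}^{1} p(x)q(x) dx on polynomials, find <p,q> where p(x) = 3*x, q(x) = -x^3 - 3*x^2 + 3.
<p,q> = -6/5

Expand the product: p(x)·q(x) = -3*x^4 - 9*x^3 + 9*x.
∫_{-1}^{1} of each monomial x^k gives [2/(k+1) if k even, 0 if k odd]. Integrating term-by-term (or equivalently evaluating the antiderivative F(x) = -3*x^5/5 - 9*x^4/4 + 9*x^2/2 at the endpoints):
  F(1) − F(−1) = 33/20 − (57/20) = -6/5.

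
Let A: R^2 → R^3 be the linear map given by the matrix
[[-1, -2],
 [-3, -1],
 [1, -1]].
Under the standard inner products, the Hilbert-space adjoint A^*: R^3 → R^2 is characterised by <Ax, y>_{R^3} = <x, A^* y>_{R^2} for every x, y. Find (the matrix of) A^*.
A^* = A^T =
[[-1, -3, 1],
 [-2, -1, -1]]

For real matrices with standard dot products, the defining identity <Ax, y> = <x, A^* y> gives (Ax)^T y = x^T (A^*) y, i.e. x^T A^T y = x^T (A^*) y. Since this holds for all x, y, we must have A^* = A^T. Therefore
A^* =
[[-1, -3, 1],
 [-2, -1, -1]].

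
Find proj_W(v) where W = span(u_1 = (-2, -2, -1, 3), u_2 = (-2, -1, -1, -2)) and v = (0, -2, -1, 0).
proj_W(v) = (-192/179, -143/179, -96/179, 43/179)

Set up U = [u_1 | ... | u_2] ∈ R^(4×2). The projector onto W = col(U) is P = U (U^T U)^(-1) U^T.
Compute U^T U =
  [18, 1]
  [1, 10],
and U^T v = (5, 3).
Solve U^T U · c = U^T v for the coefficients: c = (47/179, 49/179). The projection is proj_W(v) = U c.
Check: (v - proj_W(v)) · u_1 = 0  (should be 0).
Check: (v - proj_W(v)) · u_2 = 0  (should be 0).
Result: proj_W(v) = (-192/179, -143/179, -96/179, 43/179).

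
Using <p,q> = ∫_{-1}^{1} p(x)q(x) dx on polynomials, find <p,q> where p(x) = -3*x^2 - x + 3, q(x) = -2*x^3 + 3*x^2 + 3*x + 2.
<p,q> = 46/5

Expand the product: p(x)·q(x) = 6*x^5 - 7*x^4 - 18*x^3 + 7*x + 6.
∫_{-1}^{1} of each monomial x^k gives [2/(k+1) if k even, 0 if k odd]. Integrating term-by-term (or equivalently evaluating the antiderivative F(x) = x^6 - 7*x^5/5 - 9*x^4/2 + 7*x^2/2 + 6*x at the endpoints):
  F(1) − F(−1) = 23/5 − (-23/5) = 46/5.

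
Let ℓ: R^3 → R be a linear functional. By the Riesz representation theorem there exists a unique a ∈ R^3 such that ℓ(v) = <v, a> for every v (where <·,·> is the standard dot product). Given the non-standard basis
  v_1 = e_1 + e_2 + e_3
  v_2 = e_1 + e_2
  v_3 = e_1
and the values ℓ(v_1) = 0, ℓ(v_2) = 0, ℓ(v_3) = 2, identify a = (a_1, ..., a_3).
a = (2, -2, 0)

Write a = (a_1, ..., a_3) in the standard basis. For each basis vector v_i, ℓ(v_i) = <v_i, a> is a linear equation in the a_j's. Collect the n equations into a matrix system V a = ℓ, where row i of V is v_i (expressed in the standard basis). Since V is invertible (lower-triangular with 1s on the diagonal, up to permutation), solve by back-substitution:
  V =
[[1, 1, 1],
 [1, 1, 0],
 [1, 0, 0]]
  V a = (0, 0, 2)
Solving gives a = (2, -2, 0).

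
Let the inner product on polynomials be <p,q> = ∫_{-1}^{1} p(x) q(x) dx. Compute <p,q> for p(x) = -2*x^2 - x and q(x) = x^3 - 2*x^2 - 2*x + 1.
<p,q> = 6/5

Expand the product: p(x)·q(x) = -2*x^5 + 3*x^4 + 6*x^3 - x.
∫_{-1}^{1} of each monomial x^k gives [2/(k+1) if k even, 0 if k odd]. Integrating term-by-term (or equivalently evaluating the antiderivative F(x) = -x^6/3 + 3*x^5/5 + 3*x^4/2 - x^2/2 at the endpoints):
  F(1) − F(−1) = 19/15 − (1/15) = 6/5.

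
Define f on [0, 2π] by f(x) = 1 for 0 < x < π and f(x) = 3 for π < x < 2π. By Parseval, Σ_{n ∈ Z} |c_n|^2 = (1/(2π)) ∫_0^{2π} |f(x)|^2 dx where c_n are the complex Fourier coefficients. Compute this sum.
Σ |c_n|^2 = 5

Parseval equates the L^2 energy of f (normalised by 1/(2π)) with the ℓ^2 sum of its Fourier coefficients: (1/(2π)) ∫_0^{2π} |f|^2 = Σ |c_n|^2.
Compute the left side: (1/(2π)) [∫_0^π 1^2 dx + ∫_π^{2π} 3^2 dx] = (1/(2π)) · (1π + 9π) = (1 + 9)/2 = 5.
So Σ_{n ∈ Z} |c_n|^2 = 5.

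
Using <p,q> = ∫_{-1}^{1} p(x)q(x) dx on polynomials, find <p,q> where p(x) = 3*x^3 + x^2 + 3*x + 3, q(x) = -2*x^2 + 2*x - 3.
<p,q> = -92/5

Expand the product: p(x)·q(x) = -6*x^5 + 4*x^4 - 13*x^3 - 3*x^2 - 3*x - 9.
∫_{-1}^{1} of each monomial x^k gives [2/(k+1) if k even, 0 if k odd]. Integrating term-by-term (or equivalently evaluating the antiderivative F(x) = -x^6 + 4*x^5/5 - 13*x^4/4 - x^3 - 3*x^2/2 - 9*x at the endpoints):
  F(1) − F(−1) = -299/20 − (69/20) = -92/5.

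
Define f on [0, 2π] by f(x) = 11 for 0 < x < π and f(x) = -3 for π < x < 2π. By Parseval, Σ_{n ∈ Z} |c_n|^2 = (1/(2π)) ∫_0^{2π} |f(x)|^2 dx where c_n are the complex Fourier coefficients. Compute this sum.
Σ |c_n|^2 = 65

Parseval equates the L^2 energy of f (normalised by 1/(2π)) with the ℓ^2 sum of its Fourier coefficients: (1/(2π)) ∫_0^{2π} |f|^2 = Σ |c_n|^2.
Compute the left side: (1/(2π)) [∫_0^π 11^2 dx + ∫_π^{2π} (-3)^2 dx] = (1/(2π)) · (121π + 9π) = (121 + 9)/2 = 65.
So Σ_{n ∈ Z} |c_n|^2 = 65.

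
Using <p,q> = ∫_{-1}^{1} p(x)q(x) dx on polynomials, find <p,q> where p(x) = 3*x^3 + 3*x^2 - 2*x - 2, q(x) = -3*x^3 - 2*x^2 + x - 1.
<p,q> = 206/105

Expand the product: p(x)·q(x) = -9*x^6 - 15*x^5 + 3*x^4 + 10*x^3 - x^2 + 2.
∫_{-1}^{1} of each monomial x^k gives [2/(k+1) if k even, 0 if k odd]. Integrating term-by-term (or equivalently evaluating the antiderivative F(x) = -9*x^7/7 - 5*x^6/2 + 3*x^5/5 + 5*x^4/2 - x^3/3 + 2*x at the endpoints):
  F(1) − F(−1) = 103/105 − (-103/105) = 206/105.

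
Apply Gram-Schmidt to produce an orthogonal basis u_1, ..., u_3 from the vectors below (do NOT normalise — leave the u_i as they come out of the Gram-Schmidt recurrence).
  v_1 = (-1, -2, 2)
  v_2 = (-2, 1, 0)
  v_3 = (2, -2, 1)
Orthogonal basis:
  u_1 = (-1, -2, 2)
  u_2 = (-2, 1, 0)
  u_3 = (2/45, 4/45, 1/9)

Apply the Gram-Schmidt recurrence
  u_1 = v_1
  u_i = v_i − Σ_{j<i} ((v_i · u_j) / (u_j · u_j)) · u_j.

Step by step this gives:
  u_1 = (-1, -2, 2)
  u_2 = (-2, 1, 0)
  u_3 = (2/45, 4/45, 1/9)

Orthogonality check:
  u_2 · u_1 = 0 (should be 0)
  u_3 · u_1 = 0 (should be 0)
  u_3 · u_2 = 0 (should be 0)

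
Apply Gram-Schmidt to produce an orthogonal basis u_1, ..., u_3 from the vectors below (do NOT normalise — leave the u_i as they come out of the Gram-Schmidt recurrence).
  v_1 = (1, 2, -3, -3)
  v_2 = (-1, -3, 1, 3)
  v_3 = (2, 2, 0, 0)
Orthogonal basis:
  u_1 = (1, 2, -3, -3)
  u_2 = (-4/23, -31/23, -34/23, 12/23)
  u_3 = (160/99, 52/99, -26/99, 38/33)

Apply the Gram-Schmidt recurrence
  u_1 = v_1
  u_i = v_i − Σ_{j<i} ((v_i · u_j) / (u_j · u_j)) · u_j.

Step by step this gives:
  u_1 = (1, 2, -3, -3)
  u_2 = (-4/23, -31/23, -34/23, 12/23)
  u_3 = (160/99, 52/99, -26/99, 38/33)

Orthogonality check:
  u_2 · u_1 = 0 (should be 0)
  u_3 · u_1 = 0 (should be 0)
  u_3 · u_2 = 0 (should be 0)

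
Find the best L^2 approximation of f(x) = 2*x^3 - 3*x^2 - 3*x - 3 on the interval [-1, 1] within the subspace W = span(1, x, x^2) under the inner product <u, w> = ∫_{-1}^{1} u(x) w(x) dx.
g(x) = -3*x^2 - 9*x/5 - 3

The best approximation g ∈ W is the orthogonal projection of f onto W. Writing g = a_0 + a_1 x + a_2 x^2, the coefficients solve the normal equations G · a = b where
  G_{ij} = <φ_i, φ_j> and b_i = <f, φ_i>, with φ_0 = 1, φ_1 = x, φ_2 = x^2.
G =
  [2, 0, 2/3]
  [0, 2/3, 0]
  [2/3, 0, 2/5],
b = (-8, -6/5, -16/5).
Solving gives a_0 = -3, a_1 = -9/5, a_2 = -3, so
  g(x) = -3*x^2 - 9*x/5 - 3.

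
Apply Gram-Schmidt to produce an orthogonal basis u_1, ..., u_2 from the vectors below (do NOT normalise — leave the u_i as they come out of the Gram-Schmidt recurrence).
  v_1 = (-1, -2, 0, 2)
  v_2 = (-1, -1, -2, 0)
Orthogonal basis:
  u_1 = (-1, -2, 0, 2)
  u_2 = (-2/3, -1/3, -2, -2/3)

Apply the Gram-Schmidt recurrence
  u_1 = v_1
  u_i = v_i − Σ_{j<i} ((v_i · u_j) / (u_j · u_j)) · u_j.

Step by step this gives:
  u_1 = (-1, -2, 0, 2)
  u_2 = (-2/3, -1/3, -2, -2/3)

Orthogonality check:
  u_2 · u_1 = 0 (should be 0)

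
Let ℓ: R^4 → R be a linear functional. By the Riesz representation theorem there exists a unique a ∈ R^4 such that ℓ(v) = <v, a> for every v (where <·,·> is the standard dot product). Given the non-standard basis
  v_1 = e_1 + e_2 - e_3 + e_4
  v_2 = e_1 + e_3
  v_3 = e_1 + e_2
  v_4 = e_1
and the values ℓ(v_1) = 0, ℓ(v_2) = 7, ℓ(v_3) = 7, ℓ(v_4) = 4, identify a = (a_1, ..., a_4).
a = (4, 3, 3, -4)

Write a = (a_1, ..., a_4) in the standard basis. For each basis vector v_i, ℓ(v_i) = <v_i, a> is a linear equation in the a_j's. Collect the n equations into a matrix system V a = ℓ, where row i of V is v_i (expressed in the standard basis). Since V is invertible (lower-triangular with 1s on the diagonal, up to permutation), solve by back-substitution:
  V =
[[1, 1, -1, 1],
 [1, 0, 1, 0],
 [1, 1, 0, 0],
 [1, 0, 0, 0]]
  V a = (0, 7, 7, 4)
Solving gives a = (4, 3, 3, -4).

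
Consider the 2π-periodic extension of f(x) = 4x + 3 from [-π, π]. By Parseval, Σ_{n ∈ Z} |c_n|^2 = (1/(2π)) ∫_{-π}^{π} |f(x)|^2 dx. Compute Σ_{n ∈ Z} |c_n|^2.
Σ |c_n|^2 = 16π^2/3 + 9

Expand and integrate term by term over [-π, π]:
  ∫ (4x)^2 dx = 16·(2π^3/3); ∫ 2·4·(3)·x dx = 0 (odd integrand); ∫ 3^2 dx = 9·2π.
So (1/(2π)) ∫_{-π}^{π} (4x + 3)^2 dx = 16π^2/3 + 9 = 16π^2/3 + 9.
Parseval ⇒ Σ |c_n|^2 = 16π^2/3 + 9.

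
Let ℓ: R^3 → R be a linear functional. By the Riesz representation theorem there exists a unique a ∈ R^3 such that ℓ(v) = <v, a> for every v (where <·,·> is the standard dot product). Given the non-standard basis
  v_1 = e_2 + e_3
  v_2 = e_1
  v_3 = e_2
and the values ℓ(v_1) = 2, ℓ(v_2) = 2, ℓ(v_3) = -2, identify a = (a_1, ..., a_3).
a = (2, -2, 4)

Write a = (a_1, ..., a_3) in the standard basis. For each basis vector v_i, ℓ(v_i) = <v_i, a> is a linear equation in the a_j's. Collect the n equations into a matrix system V a = ℓ, where row i of V is v_i (expressed in the standard basis). Since V is invertible (lower-triangular with 1s on the diagonal, up to permutation), solve by back-substitution:
  V =
[[0, 1, 1],
 [1, 0, 0],
 [0, 1, 0]]
  V a = (2, 2, -2)
Solving gives a = (2, -2, 4).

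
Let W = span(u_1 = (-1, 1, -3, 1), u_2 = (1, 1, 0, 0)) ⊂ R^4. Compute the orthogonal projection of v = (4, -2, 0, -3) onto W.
proj_W(v) = (7/4, 1/4, 9/4, -3/4)

Set up U = [u_1 | ... | u_2] ∈ R^(4×2). The projector onto W = col(U) is P = U (U^T U)^(-1) U^T.
Compute U^T U =
  [12, 0]
  [0, 2],
and U^T v = (-9, 2).
Solve U^T U · c = U^T v for the coefficients: c = (-3/4, 1). The projection is proj_W(v) = U c.
Check: (v - proj_W(v)) · u_1 = 0  (should be 0).
Check: (v - proj_W(v)) · u_2 = 0  (should be 0).
Result: proj_W(v) = (7/4, 1/4, 9/4, -3/4).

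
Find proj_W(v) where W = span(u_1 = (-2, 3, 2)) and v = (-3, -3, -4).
proj_W(v) = (22/17, -33/17, -22/17)

Set up U = [u_1 | ... | u_1] ∈ R^(3×1). The projector onto W = col(U) is P = U (U^T U)^(-1) U^T.
Compute U^T U =
  [17],
and U^T v = (-11).
Solve U^T U · c = U^T v for the coefficients: c = (-11/17). The projection is proj_W(v) = U c.
Check: (v - proj_W(v)) · u_1 = 0  (should be 0).
Result: proj_W(v) = (22/17, -33/17, -22/17).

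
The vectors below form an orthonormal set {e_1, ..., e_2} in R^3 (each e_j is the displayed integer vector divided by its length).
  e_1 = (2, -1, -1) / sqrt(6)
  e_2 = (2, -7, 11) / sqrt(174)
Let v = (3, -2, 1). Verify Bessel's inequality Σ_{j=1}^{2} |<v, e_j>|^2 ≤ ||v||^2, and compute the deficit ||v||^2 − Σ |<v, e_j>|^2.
Σ |<v, e_j>|^2 = 397/29; ||v||^2 = 14; deficit = 9/29

Write each e_j = u_j / sqrt(<u_j, u_j>) where u_j is the displayed integer vector. Then <v, e_j> = <v, u_j> / sqrt(<u_j, u_j>), so |<v, e_j>|^2 = <v, u_j>^2 / <u_j, u_j>.
Coefficients: <v, e_1> = 7/sqrt(6), <v, e_2> = 31/sqrt(174).
Square and sum: Σ |<v, e_j>|^2 = 397/29.
Compute ||v||^2 = v·v = 14.
Deficit = 14 − 397/29 = 9/29 ≥ 0, confirming Bessel's inequality. (The deficit equals ||v − Σ <v,e_j> e_j||^2, the squared distance from v to span{e_j}.)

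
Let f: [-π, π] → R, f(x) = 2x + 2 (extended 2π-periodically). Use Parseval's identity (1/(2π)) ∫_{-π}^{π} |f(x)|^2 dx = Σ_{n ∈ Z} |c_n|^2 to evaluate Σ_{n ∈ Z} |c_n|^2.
Σ |c_n|^2 = 4π^2/3 + 4

Expand and integrate term by term over [-π, π]:
  ∫ (2x)^2 dx = 4·(2π^3/3); ∫ 2·2·(2)·x dx = 0 (odd integrand); ∫ 2^2 dx = 4·2π.
So (1/(2π)) ∫_{-π}^{π} (2x + 2)^2 dx = 4π^2/3 + 4 = 4π^2/3 + 4.
Parseval ⇒ Σ |c_n|^2 = 4π^2/3 + 4.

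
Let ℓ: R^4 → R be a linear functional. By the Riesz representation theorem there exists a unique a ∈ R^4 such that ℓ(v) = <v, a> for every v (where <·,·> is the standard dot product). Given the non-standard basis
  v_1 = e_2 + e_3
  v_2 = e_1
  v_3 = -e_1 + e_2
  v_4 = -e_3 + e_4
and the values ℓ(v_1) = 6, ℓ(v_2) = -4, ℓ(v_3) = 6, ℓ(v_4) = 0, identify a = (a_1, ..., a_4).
a = (-4, 2, 4, 4)

Write a = (a_1, ..., a_4) in the standard basis. For each basis vector v_i, ℓ(v_i) = <v_i, a> is a linear equation in the a_j's. Collect the n equations into a matrix system V a = ℓ, where row i of V is v_i (expressed in the standard basis). Since V is invertible (lower-triangular with 1s on the diagonal, up to permutation), solve by back-substitution:
  V =
[[0, 1, 1, 0],
 [1, 0, 0, 0],
 [-1, 1, 0, 0],
 [0, 0, -1, 1]]
  V a = (6, -4, 6, 0)
Solving gives a = (-4, 2, 4, 4).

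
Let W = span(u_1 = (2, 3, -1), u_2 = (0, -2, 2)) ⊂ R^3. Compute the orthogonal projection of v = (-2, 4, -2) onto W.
proj_W(v) = (-2/3, 8/3, -10/3)

Set up U = [u_1 | ... | u_2] ∈ R^(3×2). The projector onto W = col(U) is P = U (U^T U)^(-1) U^T.
Compute U^T U =
  [14, -8]
  [-8, 8],
and U^T v = (10, -12).
Solve U^T U · c = U^T v for the coefficients: c = (-1/3, -11/6). The projection is proj_W(v) = U c.
Check: (v - proj_W(v)) · u_1 = 0  (should be 0).
Check: (v - proj_W(v)) · u_2 = 0  (should be 0).
Result: proj_W(v) = (-2/3, 8/3, -10/3).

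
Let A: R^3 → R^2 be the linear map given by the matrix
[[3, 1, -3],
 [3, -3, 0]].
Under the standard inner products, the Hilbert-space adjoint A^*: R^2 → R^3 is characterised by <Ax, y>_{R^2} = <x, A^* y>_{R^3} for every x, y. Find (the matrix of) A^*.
A^* = A^T =
[[3, 3],
 [1, -3],
 [-3, 0]]

For real matrices with standard dot products, the defining identity <Ax, y> = <x, A^* y> gives (Ax)^T y = x^T (A^*) y, i.e. x^T A^T y = x^T (A^*) y. Since this holds for all x, y, we must have A^* = A^T. Therefore
A^* =
[[3, 3],
 [1, -3],
 [-3, 0]].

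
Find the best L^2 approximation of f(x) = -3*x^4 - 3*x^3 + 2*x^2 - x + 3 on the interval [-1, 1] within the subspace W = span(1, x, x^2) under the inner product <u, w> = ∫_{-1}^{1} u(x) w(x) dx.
g(x) = -4*x^2/7 - 14*x/5 + 114/35

The best approximation g ∈ W is the orthogonal projection of f onto W. Writing g = a_0 + a_1 x + a_2 x^2, the coefficients solve the normal equations G · a = b where
  G_{ij} = <φ_i, φ_j> and b_i = <f, φ_i>, with φ_0 = 1, φ_1 = x, φ_2 = x^2.
G =
  [2, 0, 2/3]
  [0, 2/3, 0]
  [2/3, 0, 2/5],
b = (92/15, -28/15, 68/35).
Solving gives a_0 = 114/35, a_1 = -14/5, a_2 = -4/7, so
  g(x) = -4*x^2/7 - 14*x/5 + 114/35.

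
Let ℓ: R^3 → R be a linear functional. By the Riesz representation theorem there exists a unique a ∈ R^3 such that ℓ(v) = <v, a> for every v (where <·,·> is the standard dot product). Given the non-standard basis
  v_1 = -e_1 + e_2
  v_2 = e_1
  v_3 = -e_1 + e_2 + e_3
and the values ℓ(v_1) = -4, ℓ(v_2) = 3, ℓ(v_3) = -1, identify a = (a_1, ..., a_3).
a = (3, -1, 3)

Write a = (a_1, ..., a_3) in the standard basis. For each basis vector v_i, ℓ(v_i) = <v_i, a> is a linear equation in the a_j's. Collect the n equations into a matrix system V a = ℓ, where row i of V is v_i (expressed in the standard basis). Since V is invertible (lower-triangular with 1s on the diagonal, up to permutation), solve by back-substitution:
  V =
[[-1, 1, 0],
 [1, 0, 0],
 [-1, 1, 1]]
  V a = (-4, 3, -1)
Solving gives a = (3, -1, 3).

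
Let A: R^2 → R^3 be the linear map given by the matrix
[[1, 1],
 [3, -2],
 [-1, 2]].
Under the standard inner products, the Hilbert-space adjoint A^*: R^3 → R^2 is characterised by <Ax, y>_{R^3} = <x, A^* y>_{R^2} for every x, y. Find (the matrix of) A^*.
A^* = A^T =
[[1, 3, -1],
 [1, -2, 2]]

For real matrices with standard dot products, the defining identity <Ax, y> = <x, A^* y> gives (Ax)^T y = x^T (A^*) y, i.e. x^T A^T y = x^T (A^*) y. Since this holds for all x, y, we must have A^* = A^T. Therefore
A^* =
[[1, 3, -1],
 [1, -2, 2]].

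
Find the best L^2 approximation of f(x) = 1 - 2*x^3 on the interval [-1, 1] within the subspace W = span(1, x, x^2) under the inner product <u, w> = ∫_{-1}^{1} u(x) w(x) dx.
g(x) = 1 - 6*x/5

The best approximation g ∈ W is the orthogonal projection of f onto W. Writing g = a_0 + a_1 x + a_2 x^2, the coefficients solve the normal equations G · a = b where
  G_{ij} = <φ_i, φ_j> and b_i = <f, φ_i>, with φ_0 = 1, φ_1 = x, φ_2 = x^2.
G =
  [2, 0, 2/3]
  [0, 2/3, 0]
  [2/3, 0, 2/5],
b = (2, -4/5, 2/3).
Solving gives a_0 = 1, a_1 = -6/5, a_2 = 0, so
  g(x) = 1 - 6*x/5.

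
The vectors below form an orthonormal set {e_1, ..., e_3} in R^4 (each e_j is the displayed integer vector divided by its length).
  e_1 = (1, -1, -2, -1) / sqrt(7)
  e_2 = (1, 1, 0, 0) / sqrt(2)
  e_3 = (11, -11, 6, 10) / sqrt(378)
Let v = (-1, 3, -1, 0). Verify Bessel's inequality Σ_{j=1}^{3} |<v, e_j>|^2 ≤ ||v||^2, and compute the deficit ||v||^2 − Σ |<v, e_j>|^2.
Σ |<v, e_j>|^2 = 248/27; ||v||^2 = 11; deficit = 49/27

Write each e_j = u_j / sqrt(<u_j, u_j>) where u_j is the displayed integer vector. Then <v, e_j> = <v, u_j> / sqrt(<u_j, u_j>), so |<v, e_j>|^2 = <v, u_j>^2 / <u_j, u_j>.
Coefficients: <v, e_1> = -2/sqrt(7), <v, e_2> = 2/sqrt(2), <v, e_3> = -50/sqrt(378).
Square and sum: Σ |<v, e_j>|^2 = 248/27.
Compute ||v||^2 = v·v = 11.
Deficit = 11 − 248/27 = 49/27 ≥ 0, confirming Bessel's inequality. (The deficit equals ||v − Σ <v,e_j> e_j||^2, the squared distance from v to span{e_j}.)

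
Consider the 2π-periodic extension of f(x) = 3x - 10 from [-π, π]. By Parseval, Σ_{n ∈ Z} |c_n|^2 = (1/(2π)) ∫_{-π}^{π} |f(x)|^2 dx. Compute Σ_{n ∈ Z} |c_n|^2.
Σ |c_n|^2 = 3π^2 + 100

Expand and integrate term by term over [-π, π]:
  ∫ (3x)^2 dx = 9·(2π^3/3); ∫ 2·3·(-10)·x dx = 0 (odd integrand); ∫ (-10)^2 dx = 100·2π.
So (1/(2π)) ∫_{-π}^{π} (3x - 10)^2 dx = 9π^2/3 + 100 = 3π^2 + 100.
Parseval ⇒ Σ |c_n|^2 = 3π^2 + 100.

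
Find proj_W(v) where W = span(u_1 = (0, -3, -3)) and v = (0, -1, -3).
proj_W(v) = (0, -2, -2)

Set up U = [u_1 | ... | u_1] ∈ R^(3×1). The projector onto W = col(U) is P = U (U^T U)^(-1) U^T.
Compute U^T U =
  [18],
and U^T v = (12).
Solve U^T U · c = U^T v for the coefficients: c = (2/3). The projection is proj_W(v) = U c.
Check: (v - proj_W(v)) · u_1 = 0  (should be 0).
Result: proj_W(v) = (0, -2, -2).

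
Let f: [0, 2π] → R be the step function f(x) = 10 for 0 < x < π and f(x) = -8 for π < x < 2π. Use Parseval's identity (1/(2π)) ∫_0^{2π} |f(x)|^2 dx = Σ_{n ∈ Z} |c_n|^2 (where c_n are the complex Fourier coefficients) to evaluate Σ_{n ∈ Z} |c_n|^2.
Σ |c_n|^2 = 82

Parseval equates the L^2 energy of f (normalised by 1/(2π)) with the ℓ^2 sum of its Fourier coefficients: (1/(2π)) ∫_0^{2π} |f|^2 = Σ |c_n|^2.
Compute the left side: (1/(2π)) [∫_0^π 10^2 dx + ∫_π^{2π} (-8)^2 dx] = (1/(2π)) · (100π + 64π) = (100 + 64)/2 = 82.
So Σ_{n ∈ Z} |c_n|^2 = 82.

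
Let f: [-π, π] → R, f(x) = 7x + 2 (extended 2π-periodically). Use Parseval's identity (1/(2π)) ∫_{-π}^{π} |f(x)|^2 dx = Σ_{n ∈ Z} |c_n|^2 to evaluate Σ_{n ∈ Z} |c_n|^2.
Σ |c_n|^2 = 49π^2/3 + 4

Expand and integrate term by term over [-π, π]:
  ∫ (7x)^2 dx = 49·(2π^3/3); ∫ 2·7·(2)·x dx = 0 (odd integrand); ∫ 2^2 dx = 4·2π.
So (1/(2π)) ∫_{-π}^{π} (7x + 2)^2 dx = 49π^2/3 + 4 = 49π^2/3 + 4.
Parseval ⇒ Σ |c_n|^2 = 49π^2/3 + 4.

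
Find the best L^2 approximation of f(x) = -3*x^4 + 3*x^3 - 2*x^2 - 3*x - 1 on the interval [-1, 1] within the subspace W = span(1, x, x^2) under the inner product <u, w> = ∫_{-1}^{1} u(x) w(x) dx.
g(x) = -32*x^2/7 - 6*x/5 - 26/35

The best approximation g ∈ W is the orthogonal projection of f onto W. Writing g = a_0 + a_1 x + a_2 x^2, the coefficients solve the normal equations G · a = b where
  G_{ij} = <φ_i, φ_j> and b_i = <f, φ_i>, with φ_0 = 1, φ_1 = x, φ_2 = x^2.
G =
  [2, 0, 2/3]
  [0, 2/3, 0]
  [2/3, 0, 2/5],
b = (-68/15, -4/5, -244/105).
Solving gives a_0 = -26/35, a_1 = -6/5, a_2 = -32/7, so
  g(x) = -32*x^2/7 - 6*x/5 - 26/35.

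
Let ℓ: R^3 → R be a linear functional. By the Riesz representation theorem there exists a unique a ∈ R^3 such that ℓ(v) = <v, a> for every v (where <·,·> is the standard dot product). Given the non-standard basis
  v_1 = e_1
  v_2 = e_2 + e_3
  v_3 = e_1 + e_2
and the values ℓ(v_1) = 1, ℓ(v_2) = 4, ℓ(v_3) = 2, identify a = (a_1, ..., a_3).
a = (1, 1, 3)

Write a = (a_1, ..., a_3) in the standard basis. For each basis vector v_i, ℓ(v_i) = <v_i, a> is a linear equation in the a_j's. Collect the n equations into a matrix system V a = ℓ, where row i of V is v_i (expressed in the standard basis). Since V is invertible (lower-triangular with 1s on the diagonal, up to permutation), solve by back-substitution:
  V =
[[1, 0, 0],
 [0, 1, 1],
 [1, 1, 0]]
  V a = (1, 4, 2)
Solving gives a = (1, 1, 3).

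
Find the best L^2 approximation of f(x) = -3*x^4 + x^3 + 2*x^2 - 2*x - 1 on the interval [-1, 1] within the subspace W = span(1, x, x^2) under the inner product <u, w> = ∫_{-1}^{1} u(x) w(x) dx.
g(x) = -4*x^2/7 - 7*x/5 - 26/35

The best approximation g ∈ W is the orthogonal projection of f onto W. Writing g = a_0 + a_1 x + a_2 x^2, the coefficients solve the normal equations G · a = b where
  G_{ij} = <φ_i, φ_j> and b_i = <f, φ_i>, with φ_0 = 1, φ_1 = x, φ_2 = x^2.
G =
  [2, 0, 2/3]
  [0, 2/3, 0]
  [2/3, 0, 2/5],
b = (-28/15, -14/15, -76/105).
Solving gives a_0 = -26/35, a_1 = -7/5, a_2 = -4/7, so
  g(x) = -4*x^2/7 - 7*x/5 - 26/35.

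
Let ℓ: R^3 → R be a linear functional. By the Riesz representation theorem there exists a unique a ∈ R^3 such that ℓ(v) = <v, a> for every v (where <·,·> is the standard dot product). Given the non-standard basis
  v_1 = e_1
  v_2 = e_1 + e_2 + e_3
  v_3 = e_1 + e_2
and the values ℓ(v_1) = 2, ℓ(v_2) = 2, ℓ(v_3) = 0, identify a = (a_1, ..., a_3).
a = (2, -2, 2)

Write a = (a_1, ..., a_3) in the standard basis. For each basis vector v_i, ℓ(v_i) = <v_i, a> is a linear equation in the a_j's. Collect the n equations into a matrix system V a = ℓ, where row i of V is v_i (expressed in the standard basis). Since V is invertible (lower-triangular with 1s on the diagonal, up to permutation), solve by back-substitution:
  V =
[[1, 0, 0],
 [1, 1, 1],
 [1, 1, 0]]
  V a = (2, 2, 0)
Solving gives a = (2, -2, 2).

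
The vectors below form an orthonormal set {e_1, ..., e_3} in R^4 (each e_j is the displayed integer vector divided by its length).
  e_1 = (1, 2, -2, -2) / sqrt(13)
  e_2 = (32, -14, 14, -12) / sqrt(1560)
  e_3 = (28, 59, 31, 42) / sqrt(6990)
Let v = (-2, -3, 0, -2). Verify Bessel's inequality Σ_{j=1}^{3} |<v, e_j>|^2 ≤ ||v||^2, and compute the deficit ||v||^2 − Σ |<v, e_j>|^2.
Σ |<v, e_j>|^2 = 3637/233; ||v||^2 = 17; deficit = 324/233

Write each e_j = u_j / sqrt(<u_j, u_j>) where u_j is the displayed integer vector. Then <v, e_j> = <v, u_j> / sqrt(<u_j, u_j>), so |<v, e_j>|^2 = <v, u_j>^2 / <u_j, u_j>.
Coefficients: <v, e_1> = -4/sqrt(13), <v, e_2> = 2/sqrt(1560), <v, e_3> = -317/sqrt(6990).
Square and sum: Σ |<v, e_j>|^2 = 3637/233.
Compute ||v||^2 = v·v = 17.
Deficit = 17 − 3637/233 = 324/233 ≥ 0, confirming Bessel's inequality. (The deficit equals ||v − Σ <v,e_j> e_j||^2, the squared distance from v to span{e_j}.)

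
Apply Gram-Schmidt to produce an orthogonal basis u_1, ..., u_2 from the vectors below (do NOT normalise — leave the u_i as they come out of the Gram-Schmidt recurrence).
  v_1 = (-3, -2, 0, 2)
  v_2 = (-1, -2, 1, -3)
Orthogonal basis:
  u_1 = (-3, -2, 0, 2)
  u_2 = (-14/17, -32/17, 1, -53/17)

Apply the Gram-Schmidt recurrence
  u_1 = v_1
  u_i = v_i − Σ_{j<i} ((v_i · u_j) / (u_j · u_j)) · u_j.

Step by step this gives:
  u_1 = (-3, -2, 0, 2)
  u_2 = (-14/17, -32/17, 1, -53/17)

Orthogonality check:
  u_2 · u_1 = 0 (should be 0)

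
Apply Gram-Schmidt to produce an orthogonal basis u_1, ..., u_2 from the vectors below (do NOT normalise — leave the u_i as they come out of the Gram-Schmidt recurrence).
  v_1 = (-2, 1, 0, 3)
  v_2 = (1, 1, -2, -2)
Orthogonal basis:
  u_1 = (-2, 1, 0, 3)
  u_2 = (0, 3/2, -2, -1/2)

Apply the Gram-Schmidt recurrence
  u_1 = v_1
  u_i = v_i − Σ_{j<i} ((v_i · u_j) / (u_j · u_j)) · u_j.

Step by step this gives:
  u_1 = (-2, 1, 0, 3)
  u_2 = (0, 3/2, -2, -1/2)

Orthogonality check:
  u_2 · u_1 = 0 (should be 0)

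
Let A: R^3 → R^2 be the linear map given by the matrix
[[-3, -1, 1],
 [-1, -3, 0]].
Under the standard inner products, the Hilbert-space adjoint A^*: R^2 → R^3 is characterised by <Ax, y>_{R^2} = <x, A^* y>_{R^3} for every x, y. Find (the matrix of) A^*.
A^* = A^T =
[[-3, -1],
 [-1, -3],
 [1, 0]]

For real matrices with standard dot products, the defining identity <Ax, y> = <x, A^* y> gives (Ax)^T y = x^T (A^*) y, i.e. x^T A^T y = x^T (A^*) y. Since this holds for all x, y, we must have A^* = A^T. Therefore
A^* =
[[-3, -1],
 [-1, -3],
 [1, 0]].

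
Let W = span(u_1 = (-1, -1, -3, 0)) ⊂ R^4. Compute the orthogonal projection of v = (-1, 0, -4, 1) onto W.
proj_W(v) = (-13/11, -13/11, -39/11, 0)

Set up U = [u_1 | ... | u_1] ∈ R^(4×1). The projector onto W = col(U) is P = U (U^T U)^(-1) U^T.
Compute U^T U =
  [11],
and U^T v = (13).
Solve U^T U · c = U^T v for the coefficients: c = (13/11). The projection is proj_W(v) = U c.
Check: (v - proj_W(v)) · u_1 = 0  (should be 0).
Result: proj_W(v) = (-13/11, -13/11, -39/11, 0).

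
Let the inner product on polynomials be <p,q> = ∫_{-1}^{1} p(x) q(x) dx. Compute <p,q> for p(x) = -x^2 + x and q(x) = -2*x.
<p,q> = -4/3

Expand the product: p(x)·q(x) = 2*x^3 - 2*x^2.
∫_{-1}^{1} of each monomial x^k gives [2/(k+1) if k even, 0 if k odd]. Integrating term-by-term (or equivalently evaluating the antiderivative F(x) = x^4/2 - 2*x^3/3 at the endpoints):
  F(1) − F(−1) = -1/6 − (7/6) = -4/3.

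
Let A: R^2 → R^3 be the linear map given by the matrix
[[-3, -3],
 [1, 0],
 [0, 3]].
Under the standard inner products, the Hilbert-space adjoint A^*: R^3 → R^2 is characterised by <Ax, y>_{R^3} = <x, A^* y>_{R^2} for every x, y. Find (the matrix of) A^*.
A^* = A^T =
[[-3, 1, 0],
 [-3, 0, 3]]

For real matrices with standard dot products, the defining identity <Ax, y> = <x, A^* y> gives (Ax)^T y = x^T (A^*) y, i.e. x^T A^T y = x^T (A^*) y. Since this holds for all x, y, we must have A^* = A^T. Therefore
A^* =
[[-3, 1, 0],
 [-3, 0, 3]].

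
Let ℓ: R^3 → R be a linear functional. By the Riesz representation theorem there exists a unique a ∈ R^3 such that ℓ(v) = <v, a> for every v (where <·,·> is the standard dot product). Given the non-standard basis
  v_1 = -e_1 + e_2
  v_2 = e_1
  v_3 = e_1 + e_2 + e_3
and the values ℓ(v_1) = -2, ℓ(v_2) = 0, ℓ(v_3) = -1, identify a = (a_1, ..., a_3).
a = (0, -2, 1)

Write a = (a_1, ..., a_3) in the standard basis. For each basis vector v_i, ℓ(v_i) = <v_i, a> is a linear equation in the a_j's. Collect the n equations into a matrix system V a = ℓ, where row i of V is v_i (expressed in the standard basis). Since V is invertible (lower-triangular with 1s on the diagonal, up to permutation), solve by back-substitution:
  V =
[[-1, 1, 0],
 [1, 0, 0],
 [1, 1, 1]]
  V a = (-2, 0, -1)
Solving gives a = (0, -2, 1).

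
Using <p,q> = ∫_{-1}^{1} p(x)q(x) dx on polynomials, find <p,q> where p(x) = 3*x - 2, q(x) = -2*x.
<p,q> = -4

Expand the product: p(x)·q(x) = -6*x^2 + 4*x.
∫_{-1}^{1} of each monomial x^k gives [2/(k+1) if k even, 0 if k odd]. Integrating term-by-term (or equivalently evaluating the antiderivative F(x) = -2*x^3 + 2*x^2 at the endpoints):
  F(1) − F(−1) = 0 − (4) = -4.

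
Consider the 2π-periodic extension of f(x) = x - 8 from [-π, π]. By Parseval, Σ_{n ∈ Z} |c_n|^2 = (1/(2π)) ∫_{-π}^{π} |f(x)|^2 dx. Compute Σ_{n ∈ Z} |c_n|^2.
Σ |c_n|^2 = π^2/3 + 64

Expand and integrate term by term over [-π, π]:
  ∫ (x)^2 dx = 1·(2π^3/3); ∫ 2·1·(-8)·x dx = 0 (odd integrand); ∫ (-8)^2 dx = 64·2π.
So (1/(2π)) ∫_{-π}^{π} (x - 8)^2 dx = 1π^2/3 + 64 = π^2/3 + 64.
Parseval ⇒ Σ |c_n|^2 = π^2/3 + 64.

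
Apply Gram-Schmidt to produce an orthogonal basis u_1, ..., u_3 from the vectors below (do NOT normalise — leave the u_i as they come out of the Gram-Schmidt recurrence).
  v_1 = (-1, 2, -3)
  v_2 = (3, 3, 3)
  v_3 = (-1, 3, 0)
Orthogonal basis:
  u_1 = (-1, 2, -3)
  u_2 = (18/7, 27/7, 12/7)
  u_3 = (-55/38, 11/19, 33/38)

Apply the Gram-Schmidt recurrence
  u_1 = v_1
  u_i = v_i − Σ_{j<i} ((v_i · u_j) / (u_j · u_j)) · u_j.

Step by step this gives:
  u_1 = (-1, 2, -3)
  u_2 = (18/7, 27/7, 12/7)
  u_3 = (-55/38, 11/19, 33/38)

Orthogonality check:
  u_2 · u_1 = 0 (should be 0)
  u_3 · u_1 = 0 (should be 0)
  u_3 · u_2 = 0 (should be 0)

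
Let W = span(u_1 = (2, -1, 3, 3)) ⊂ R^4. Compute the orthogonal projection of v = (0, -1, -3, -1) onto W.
proj_W(v) = (-22/23, 11/23, -33/23, -33/23)

Set up U = [u_1 | ... | u_1] ∈ R^(4×1). The projector onto W = col(U) is P = U (U^T U)^(-1) U^T.
Compute U^T U =
  [23],
and U^T v = (-11).
Solve U^T U · c = U^T v for the coefficients: c = (-11/23). The projection is proj_W(v) = U c.
Check: (v - proj_W(v)) · u_1 = 0  (should be 0).
Result: proj_W(v) = (-22/23, 11/23, -33/23, -33/23).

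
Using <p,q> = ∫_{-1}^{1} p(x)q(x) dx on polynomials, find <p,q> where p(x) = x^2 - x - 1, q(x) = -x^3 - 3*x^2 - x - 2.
<p,q> = 68/15

Expand the product: p(x)·q(x) = -x^5 - 2*x^4 + 3*x^3 + 2*x^2 + 3*x + 2.
∫_{-1}^{1} of each monomial x^k gives [2/(k+1) if k even, 0 if k odd]. Integrating term-by-term (or equivalently evaluating the antiderivative F(x) = -x^6/6 - 2*x^5/5 + 3*x^4/4 + 2*x^3/3 + 3*x^2/2 + 2*x at the endpoints):
  F(1) − F(−1) = 87/20 − (-11/60) = 68/15.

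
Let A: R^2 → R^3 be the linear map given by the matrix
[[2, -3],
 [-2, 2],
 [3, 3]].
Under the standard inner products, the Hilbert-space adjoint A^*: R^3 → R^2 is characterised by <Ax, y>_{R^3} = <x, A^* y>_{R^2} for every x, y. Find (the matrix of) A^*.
A^* = A^T =
[[2, -2, 3],
 [-3, 2, 3]]

For real matrices with standard dot products, the defining identity <Ax, y> = <x, A^* y> gives (Ax)^T y = x^T (A^*) y, i.e. x^T A^T y = x^T (A^*) y. Since this holds for all x, y, we must have A^* = A^T. Therefore
A^* =
[[2, -2, 3],
 [-3, 2, 3]].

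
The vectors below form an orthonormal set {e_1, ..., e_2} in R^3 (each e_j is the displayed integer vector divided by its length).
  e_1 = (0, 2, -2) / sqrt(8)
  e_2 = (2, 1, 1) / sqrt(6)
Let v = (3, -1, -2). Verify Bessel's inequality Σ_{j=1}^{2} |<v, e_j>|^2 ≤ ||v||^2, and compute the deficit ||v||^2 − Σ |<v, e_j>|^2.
Σ |<v, e_j>|^2 = 2; ||v||^2 = 14; deficit = 12

Write each e_j = u_j / sqrt(<u_j, u_j>) where u_j is the displayed integer vector. Then <v, e_j> = <v, u_j> / sqrt(<u_j, u_j>), so |<v, e_j>|^2 = <v, u_j>^2 / <u_j, u_j>.
Coefficients: <v, e_1> = 2/sqrt(8), <v, e_2> = 3/sqrt(6).
Square and sum: Σ |<v, e_j>|^2 = 2.
Compute ||v||^2 = v·v = 14.
Deficit = 14 − 2 = 12 ≥ 0, confirming Bessel's inequality. (The deficit equals ||v − Σ <v,e_j> e_j||^2, the squared distance from v to span{e_j}.)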